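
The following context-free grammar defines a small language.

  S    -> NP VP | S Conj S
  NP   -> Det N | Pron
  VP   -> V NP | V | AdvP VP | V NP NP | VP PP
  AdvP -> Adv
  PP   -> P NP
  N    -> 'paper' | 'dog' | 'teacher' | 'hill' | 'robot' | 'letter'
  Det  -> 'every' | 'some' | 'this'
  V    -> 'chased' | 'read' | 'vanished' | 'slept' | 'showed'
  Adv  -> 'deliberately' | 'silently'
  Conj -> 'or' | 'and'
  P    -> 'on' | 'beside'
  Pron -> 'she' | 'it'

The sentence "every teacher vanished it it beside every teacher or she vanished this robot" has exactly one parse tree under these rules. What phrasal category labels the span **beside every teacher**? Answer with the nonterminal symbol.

PP

S
  S
    NP
      Det: every
      N: teacher
    VP
      VP
        V: vanished
        NP
          Pron: it
        NP
          Pron: it
      PP
        P: beside
        NP
          Det: every
          N: teacher
  Conj: or
  S
    NP
      Pron: she
    VP
      V: vanished
      NP
        Det: this
        N: robot
The span 'beside every teacher' is the PP node built by PP → P NP.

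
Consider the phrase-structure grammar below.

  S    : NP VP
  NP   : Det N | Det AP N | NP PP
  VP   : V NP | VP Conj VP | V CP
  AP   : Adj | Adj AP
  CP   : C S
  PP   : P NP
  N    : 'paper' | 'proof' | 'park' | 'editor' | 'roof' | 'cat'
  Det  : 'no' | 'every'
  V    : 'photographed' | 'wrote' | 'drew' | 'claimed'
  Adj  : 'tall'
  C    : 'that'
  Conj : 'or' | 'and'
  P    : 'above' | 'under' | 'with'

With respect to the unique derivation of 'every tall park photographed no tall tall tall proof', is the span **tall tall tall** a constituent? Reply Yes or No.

[S [NP [Det every] [AP [Adj tall]] [N park]] [VP [V photographed] [NP [Det no] [AP [Adj tall] [AP [Adj tall] [AP [Adj tall]]]] [N proof]]]]
The words 'tall tall tall' are exhaustively dominated by a single AP node (built by AP → Adj AP), so they form a constituent.

Yes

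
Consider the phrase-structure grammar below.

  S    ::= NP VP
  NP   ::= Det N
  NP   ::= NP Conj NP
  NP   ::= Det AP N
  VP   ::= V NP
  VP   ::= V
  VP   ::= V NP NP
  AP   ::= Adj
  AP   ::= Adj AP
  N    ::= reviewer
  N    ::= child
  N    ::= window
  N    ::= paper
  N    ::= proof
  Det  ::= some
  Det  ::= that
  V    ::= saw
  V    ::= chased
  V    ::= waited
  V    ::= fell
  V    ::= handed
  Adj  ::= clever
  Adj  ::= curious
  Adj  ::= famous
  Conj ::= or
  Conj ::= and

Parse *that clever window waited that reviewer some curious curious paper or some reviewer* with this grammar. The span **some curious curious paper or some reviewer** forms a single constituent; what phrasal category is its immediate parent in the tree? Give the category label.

[S [NP [Det that] [AP [Adj clever]] [N window]] [VP [V waited] [NP [Det that] [N reviewer]] [NP [NP [Det some] [AP [Adj curious] [AP [Adj curious]]] [N paper]] [Conj or] [NP [Det some] [N reviewer]]]]]
The span 'some curious curious paper or some reviewer' is the NP node built by NP → NP Conj NP.
Its mother is the VP built by VP → V NP NP.

VP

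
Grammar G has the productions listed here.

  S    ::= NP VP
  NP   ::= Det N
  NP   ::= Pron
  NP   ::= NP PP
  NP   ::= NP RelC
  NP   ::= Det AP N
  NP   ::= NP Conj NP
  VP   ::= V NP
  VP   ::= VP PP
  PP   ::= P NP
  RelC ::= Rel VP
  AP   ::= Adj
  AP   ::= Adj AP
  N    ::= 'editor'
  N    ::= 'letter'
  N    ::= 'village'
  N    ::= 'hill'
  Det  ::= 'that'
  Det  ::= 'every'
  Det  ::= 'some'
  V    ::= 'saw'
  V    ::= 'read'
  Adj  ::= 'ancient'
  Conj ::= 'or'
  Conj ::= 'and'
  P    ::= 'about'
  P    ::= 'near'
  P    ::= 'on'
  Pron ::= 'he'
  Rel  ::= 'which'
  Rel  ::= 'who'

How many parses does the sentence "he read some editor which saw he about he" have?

4

Two of the 4 distinct bracketings:
[S [NP [Pron he]] [VP [V read] [NP [NP [NP [Det some] [N editor]] [RelC [Rel which] [VP [V saw] [NP [Pron he]]]]] [PP [P about] [NP [Pron he]]]]]]
[S [NP [Pron he]] [VP [V read] [NP [NP [Det some] [N editor]] [RelC [Rel which] [VP [V saw] [NP [NP [Pron he]] [PP [P about] [NP [Pron he]]]]]]]]]
The trees differ in how a recursive rule is bracketed over the same span.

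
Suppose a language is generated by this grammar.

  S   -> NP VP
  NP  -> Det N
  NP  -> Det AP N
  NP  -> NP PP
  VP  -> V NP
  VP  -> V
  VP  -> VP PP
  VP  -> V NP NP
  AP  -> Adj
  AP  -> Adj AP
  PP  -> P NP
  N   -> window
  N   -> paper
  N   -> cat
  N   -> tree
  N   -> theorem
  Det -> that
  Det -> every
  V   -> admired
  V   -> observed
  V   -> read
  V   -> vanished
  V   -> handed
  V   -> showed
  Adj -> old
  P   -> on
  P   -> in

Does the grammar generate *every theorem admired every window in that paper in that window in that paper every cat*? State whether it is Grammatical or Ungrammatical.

Grammatical

S
  NP
    Det: every
    N: theorem
  VP
    V: admired
    NP
      NP
        Det: every
        N: window
      PP
        P: in
        NP
          NP
            Det: that
            N: paper
          PP
            P: in
            NP
              NP
                Det: that
                N: window
              PP
                P: in
                NP
                  Det: that
                  N: paper
    NP
      Det: every
      N: cat
Every word is introduced by a lexical rule and the phrasal rules combine the resulting categories into a single S.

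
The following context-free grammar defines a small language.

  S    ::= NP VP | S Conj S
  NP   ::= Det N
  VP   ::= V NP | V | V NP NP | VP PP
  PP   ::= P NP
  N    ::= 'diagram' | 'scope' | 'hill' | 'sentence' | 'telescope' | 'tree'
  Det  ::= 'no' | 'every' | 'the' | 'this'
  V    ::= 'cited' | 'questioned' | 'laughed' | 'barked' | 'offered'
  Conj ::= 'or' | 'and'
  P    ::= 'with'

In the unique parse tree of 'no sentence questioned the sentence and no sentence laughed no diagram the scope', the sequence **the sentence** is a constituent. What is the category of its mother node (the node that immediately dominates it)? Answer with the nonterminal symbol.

S
  S
    NP
      Det: no
      N: sentence
    VP
      V: questioned
      NP
        Det: the
        N: sentence
  Conj: and
  S
    NP
      Det: no
      N: sentence
    VP
      V: laughed
      NP
        Det: no
        N: diagram
      NP
        Det: the
        N: scope
The span 'the sentence' is the NP node built by NP → Det N.
Its mother is the VP built by VP → V NP.

VP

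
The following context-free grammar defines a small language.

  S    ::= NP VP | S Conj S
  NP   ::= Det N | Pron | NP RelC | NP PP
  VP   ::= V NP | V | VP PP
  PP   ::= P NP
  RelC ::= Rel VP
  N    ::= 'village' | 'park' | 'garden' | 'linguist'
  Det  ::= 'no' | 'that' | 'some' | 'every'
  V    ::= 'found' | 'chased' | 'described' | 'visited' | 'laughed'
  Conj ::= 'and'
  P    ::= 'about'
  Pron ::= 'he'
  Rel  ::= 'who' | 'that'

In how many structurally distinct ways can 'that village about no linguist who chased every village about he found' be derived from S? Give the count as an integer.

7

Two of the 7 distinct bracketings:
[S [NP [NP [NP [Det that] [N village]] [PP [P about] [NP [Det no] [N linguist]]]] [RelC [Rel who] [VP [V chased] [NP [NP [Det every] [N village]] [PP [P about] [NP [Pron he]]]]]]] [VP [V found]]]
[S [NP [NP [NP [Det that] [N village]] [PP [P about] [NP [Det no] [N linguist]]]] [RelC [Rel who] [VP [VP [V chased] [NP [Det every] [N village]]] [PP [P about] [NP [Pron he]]]]]] [VP [V found]]]
The difference turns on whether VP → VP PP is used at the relevant span, versus an alternative expansion of VP.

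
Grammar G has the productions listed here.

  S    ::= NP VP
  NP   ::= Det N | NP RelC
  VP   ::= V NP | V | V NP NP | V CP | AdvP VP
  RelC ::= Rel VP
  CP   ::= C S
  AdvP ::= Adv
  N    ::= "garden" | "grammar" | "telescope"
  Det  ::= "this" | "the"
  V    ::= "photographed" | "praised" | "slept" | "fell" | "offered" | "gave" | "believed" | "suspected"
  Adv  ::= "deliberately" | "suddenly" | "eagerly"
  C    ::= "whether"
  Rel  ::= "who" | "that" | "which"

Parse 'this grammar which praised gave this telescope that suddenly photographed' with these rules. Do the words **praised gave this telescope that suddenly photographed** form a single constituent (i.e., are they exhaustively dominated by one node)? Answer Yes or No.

No

[S [NP [NP [Det this] [N grammar]] [RelC [Rel which] [VP [V praised]]]] [VP [V gave] [NP [NP [Det this] [N telescope]] [RelC [Rel that] [VP [AdvP [Adv suddenly]] [VP [V photographed]]]]]]]
The smallest constituent containing 'praised gave this telescope that suddenly photographed' is the S spanning 'this grammar which praised gave this telescope that suddenly photographed'; no single node in the tree dominates exactly the given words.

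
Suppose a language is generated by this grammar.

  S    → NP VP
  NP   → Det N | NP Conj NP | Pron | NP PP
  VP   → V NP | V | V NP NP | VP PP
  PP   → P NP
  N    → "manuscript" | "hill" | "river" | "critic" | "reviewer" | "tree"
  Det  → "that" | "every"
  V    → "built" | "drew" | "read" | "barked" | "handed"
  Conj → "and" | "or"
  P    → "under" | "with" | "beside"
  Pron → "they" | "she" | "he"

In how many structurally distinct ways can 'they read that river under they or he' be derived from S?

Two of the 3 distinct bracketings:
[S [NP [Pron they]] [VP [V read] [NP [NP [NP [Det that] [N river]] [PP [P under] [NP [Pron they]]]] [Conj or] [NP [Pron he]]]]]
[S [NP [Pron they]] [VP [V read] [NP [NP [Det that] [N river]] [PP [P under] [NP [NP [Pron they]] [Conj or] [NP [Pron he]]]]]]]
The trees differ in how a recursive rule is bracketed over the same span.

3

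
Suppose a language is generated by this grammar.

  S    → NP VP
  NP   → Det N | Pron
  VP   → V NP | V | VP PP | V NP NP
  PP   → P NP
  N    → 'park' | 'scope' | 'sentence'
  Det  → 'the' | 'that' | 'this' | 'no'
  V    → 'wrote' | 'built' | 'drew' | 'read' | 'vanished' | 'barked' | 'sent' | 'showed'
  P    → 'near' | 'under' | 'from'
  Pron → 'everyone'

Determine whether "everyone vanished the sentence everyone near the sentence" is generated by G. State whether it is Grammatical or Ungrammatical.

Grammatical

[S [NP [Pron everyone]] [VP [VP [V vanished] [NP [Det the] [N sentence]] [NP [Pron everyone]]] [PP [P near] [NP [Det the] [N sentence]]]]]
Every word is introduced by a lexical rule and the phrasal rules combine the resulting categories into a single S.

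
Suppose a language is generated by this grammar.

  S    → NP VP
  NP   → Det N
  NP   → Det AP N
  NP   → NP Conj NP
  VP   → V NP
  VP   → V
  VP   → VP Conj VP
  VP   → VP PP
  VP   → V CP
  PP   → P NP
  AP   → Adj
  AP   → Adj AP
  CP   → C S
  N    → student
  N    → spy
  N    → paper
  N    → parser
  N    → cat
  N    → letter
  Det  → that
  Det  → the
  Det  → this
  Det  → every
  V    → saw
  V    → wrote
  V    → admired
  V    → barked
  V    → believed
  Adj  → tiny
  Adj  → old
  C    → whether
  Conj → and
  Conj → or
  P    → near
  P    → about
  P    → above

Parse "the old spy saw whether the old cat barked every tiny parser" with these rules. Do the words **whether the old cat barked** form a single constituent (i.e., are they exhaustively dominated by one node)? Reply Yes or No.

[S [NP [Det the] [AP [Adj old]] [N spy]] [VP [V saw] [CP [C whether] [S [NP [Det the] [AP [Adj old]] [N cat]] [VP [V barked] [NP [Det every] [AP [Adj tiny]] [N parser]]]]]]]
The smallest constituent containing 'whether the old cat barked' is the CP spanning 'whether the old cat barked every tiny parser'; no single node in the tree dominates exactly the given words.

No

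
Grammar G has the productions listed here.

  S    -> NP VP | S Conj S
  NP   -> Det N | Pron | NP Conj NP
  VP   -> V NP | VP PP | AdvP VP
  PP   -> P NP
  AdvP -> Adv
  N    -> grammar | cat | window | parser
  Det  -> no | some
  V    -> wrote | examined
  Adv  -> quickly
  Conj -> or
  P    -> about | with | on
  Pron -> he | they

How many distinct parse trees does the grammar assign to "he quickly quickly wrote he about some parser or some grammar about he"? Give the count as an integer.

Two of the 6 distinct bracketings:
[S [NP [Pron he]] [VP [VP [VP [AdvP [Adv quickly]] [VP [AdvP [Adv quickly]] [VP [V wrote] [NP [Pron he]]]]] [PP [P about] [NP [NP [Det some] [N parser]] [Conj or] [NP [Det some] [N grammar]]]]] [PP [P about] [NP [Pron he]]]]]
[S [NP [Pron he]] [VP [VP [AdvP [Adv quickly]] [VP [VP [AdvP [Adv quickly]] [VP [V wrote] [NP [Pron he]]]] [PP [P about] [NP [NP [Det some] [N parser]] [Conj or] [NP [Det some] [N grammar]]]]]] [PP [P about] [NP [Pron he]]]]]
The trees differ in how a recursive rule is bracketed over the same span.

6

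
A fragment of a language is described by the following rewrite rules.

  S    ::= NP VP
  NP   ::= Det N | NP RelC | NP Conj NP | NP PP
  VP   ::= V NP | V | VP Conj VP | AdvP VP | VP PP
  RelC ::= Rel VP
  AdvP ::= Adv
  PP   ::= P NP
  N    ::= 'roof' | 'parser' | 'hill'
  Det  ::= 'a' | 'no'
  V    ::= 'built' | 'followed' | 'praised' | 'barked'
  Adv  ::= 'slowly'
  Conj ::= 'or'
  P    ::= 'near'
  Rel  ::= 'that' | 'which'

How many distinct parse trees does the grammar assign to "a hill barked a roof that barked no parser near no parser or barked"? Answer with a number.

6

Two of the 6 distinct bracketings:
[S [NP [Det a] [N hill]] [VP [V barked] [NP [NP [Det a] [N roof]] [RelC [Rel that] [VP [VP [V barked] [NP [NP [Det no] [N parser]] [PP [P near] [NP [Det no] [N parser]]]]] [Conj or] [VP [V barked]]]]]]]
[S [NP [Det a] [N hill]] [VP [V barked] [NP [NP [Det a] [N roof]] [RelC [Rel that] [VP [VP [VP [V barked] [NP [Det no] [N parser]]] [PP [P near] [NP [Det no] [N parser]]]] [Conj or] [VP [V barked]]]]]]]
The difference turns on whether NP → NP PP is used at the relevant span, versus an alternative expansion of NP.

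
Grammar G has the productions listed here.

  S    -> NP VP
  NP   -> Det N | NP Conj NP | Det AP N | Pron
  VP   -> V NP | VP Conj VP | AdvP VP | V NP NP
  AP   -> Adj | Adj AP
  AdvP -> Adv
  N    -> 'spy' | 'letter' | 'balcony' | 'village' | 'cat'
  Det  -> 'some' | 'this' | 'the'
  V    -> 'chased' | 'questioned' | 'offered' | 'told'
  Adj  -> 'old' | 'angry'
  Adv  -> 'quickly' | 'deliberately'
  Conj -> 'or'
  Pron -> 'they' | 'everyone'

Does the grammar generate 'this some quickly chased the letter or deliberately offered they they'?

A Det word can never sit immediately before a Det word in any string this grammar generates, so the substring 'this some' rules out a derivation.

Ungrammatical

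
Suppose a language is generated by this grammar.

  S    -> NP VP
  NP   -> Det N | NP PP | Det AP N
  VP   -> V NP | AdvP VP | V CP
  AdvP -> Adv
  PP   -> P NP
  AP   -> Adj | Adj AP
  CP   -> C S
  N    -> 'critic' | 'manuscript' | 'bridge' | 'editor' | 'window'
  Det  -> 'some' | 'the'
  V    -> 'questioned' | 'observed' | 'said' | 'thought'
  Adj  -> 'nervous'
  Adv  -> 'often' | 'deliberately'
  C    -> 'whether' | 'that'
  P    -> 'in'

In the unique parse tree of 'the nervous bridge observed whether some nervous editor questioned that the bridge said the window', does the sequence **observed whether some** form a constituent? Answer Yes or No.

[S [NP [Det the] [AP [Adj nervous]] [N bridge]] [VP [V observed] [CP [C whether] [S [NP [Det some] [AP [Adj nervous]] [N editor]] [VP [V questioned] [CP [C that] [S [NP [Det the] [N bridge]] [VP [V said] [NP [Det the] [N window]]]]]]]]]]
The smallest constituent containing 'observed whether some' is the VP spanning 'observed whether some nervous editor questioned that the bridge said the window'; no single node in the tree dominates exactly the given words.

No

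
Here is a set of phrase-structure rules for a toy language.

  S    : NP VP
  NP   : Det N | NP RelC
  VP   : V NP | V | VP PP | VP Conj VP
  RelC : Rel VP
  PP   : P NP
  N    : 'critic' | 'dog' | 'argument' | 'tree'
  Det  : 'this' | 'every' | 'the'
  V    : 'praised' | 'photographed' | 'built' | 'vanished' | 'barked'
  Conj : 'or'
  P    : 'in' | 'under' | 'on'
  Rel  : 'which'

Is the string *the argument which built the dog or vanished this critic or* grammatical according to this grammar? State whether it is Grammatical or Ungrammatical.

Ungrammatical

For S → NP VP, every NP-prefix leaves a non-VP remainder: after 'the argument' the remainder is not a VP; after 'the argument which built' the remainder is not a VP; after 'the argument which built the dog' the remainder is not a VP (and 2 more).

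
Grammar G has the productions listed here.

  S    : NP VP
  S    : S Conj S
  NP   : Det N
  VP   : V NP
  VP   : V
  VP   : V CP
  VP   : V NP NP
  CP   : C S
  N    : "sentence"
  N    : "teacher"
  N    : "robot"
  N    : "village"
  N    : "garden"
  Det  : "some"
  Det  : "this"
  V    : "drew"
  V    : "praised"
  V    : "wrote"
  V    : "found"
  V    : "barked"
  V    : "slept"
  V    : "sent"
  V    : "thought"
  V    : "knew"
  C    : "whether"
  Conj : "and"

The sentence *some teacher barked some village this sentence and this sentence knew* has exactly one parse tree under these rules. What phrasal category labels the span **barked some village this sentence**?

[S [S [NP [Det some] [N teacher]] [VP [V barked] [NP [Det some] [N village]] [NP [Det this] [N sentence]]]] [Conj and] [S [NP [Det this] [N sentence]] [VP [V knew]]]]
The span 'barked some village this sentence' is the VP node built by VP → V NP NP.

VP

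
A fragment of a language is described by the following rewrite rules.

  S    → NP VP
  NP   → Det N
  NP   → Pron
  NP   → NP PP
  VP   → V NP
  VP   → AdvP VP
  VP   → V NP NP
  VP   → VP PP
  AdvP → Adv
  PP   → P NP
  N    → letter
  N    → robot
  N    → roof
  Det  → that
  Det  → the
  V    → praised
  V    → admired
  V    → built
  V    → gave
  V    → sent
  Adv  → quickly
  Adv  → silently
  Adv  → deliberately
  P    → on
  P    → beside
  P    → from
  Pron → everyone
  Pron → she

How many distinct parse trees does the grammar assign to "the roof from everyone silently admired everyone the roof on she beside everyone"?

Two of the 9 distinct bracketings:
[S [NP [NP [Det the] [N roof]] [PP [P from] [NP [Pron everyone]]]] [VP [AdvP [Adv silently]] [VP [V admired] [NP [Pron everyone]] [NP [NP [Det the] [N roof]] [PP [P on] [NP [NP [Pron she]] [PP [P beside] [NP [Pron everyone]]]]]]]]]
[S [NP [NP [Det the] [N roof]] [PP [P from] [NP [Pron everyone]]]] [VP [AdvP [Adv silently]] [VP [V admired] [NP [Pron everyone]] [NP [NP [NP [Det the] [N roof]] [PP [P on] [NP [Pron she]]]] [PP [P beside] [NP [Pron everyone]]]]]]]
The trees differ in how a recursive rule is bracketed over the same span.

9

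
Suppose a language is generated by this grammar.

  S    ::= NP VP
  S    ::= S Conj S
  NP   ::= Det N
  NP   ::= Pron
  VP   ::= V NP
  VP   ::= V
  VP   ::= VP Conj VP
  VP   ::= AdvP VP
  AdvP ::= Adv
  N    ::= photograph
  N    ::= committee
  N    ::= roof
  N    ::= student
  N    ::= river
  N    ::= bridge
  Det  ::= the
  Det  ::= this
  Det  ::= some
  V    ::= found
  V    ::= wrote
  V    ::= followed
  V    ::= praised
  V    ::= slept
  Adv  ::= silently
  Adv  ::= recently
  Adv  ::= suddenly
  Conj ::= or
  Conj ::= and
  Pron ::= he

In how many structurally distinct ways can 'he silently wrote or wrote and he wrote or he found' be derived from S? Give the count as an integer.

Two of the 4 distinct bracketings:
[S [S [NP [Pron he]] [VP [VP [AdvP [Adv silently]] [VP [V wrote]]] [Conj or] [VP [V wrote]]]] [Conj and] [S [S [NP [Pron he]] [VP [V wrote]]] [Conj or] [S [NP [Pron he]] [VP [V found]]]]]
[S [S [NP [Pron he]] [VP [AdvP [Adv silently]] [VP [VP [V wrote]] [Conj or] [VP [V wrote]]]]] [Conj and] [S [S [NP [Pron he]] [VP [V wrote]]] [Conj or] [S [NP [Pron he]] [VP [V found]]]]]
The trees differ in how a recursive rule is bracketed over the same span.

4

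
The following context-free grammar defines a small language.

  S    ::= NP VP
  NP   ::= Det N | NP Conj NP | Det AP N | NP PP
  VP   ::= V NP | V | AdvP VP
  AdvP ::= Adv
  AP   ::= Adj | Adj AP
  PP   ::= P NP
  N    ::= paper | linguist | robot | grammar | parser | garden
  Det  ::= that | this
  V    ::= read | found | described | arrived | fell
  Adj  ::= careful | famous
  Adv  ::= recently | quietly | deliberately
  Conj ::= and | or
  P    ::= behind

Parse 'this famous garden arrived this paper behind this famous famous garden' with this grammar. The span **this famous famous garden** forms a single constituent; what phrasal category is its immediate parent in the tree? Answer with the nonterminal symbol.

S
  NP
    Det: this
    AP
      Adj: famous
    N: garden
  VP
    V: arrived
    NP
      NP
        Det: this
        N: paper
      PP
        P: behind
        NP
          Det: this
          AP
            Adj: famous
            AP
              Adj: famous
          N: garden
The span 'this famous famous garden' is the NP node built by NP → Det AP N.
Its mother is the PP built by PP → P NP.

PP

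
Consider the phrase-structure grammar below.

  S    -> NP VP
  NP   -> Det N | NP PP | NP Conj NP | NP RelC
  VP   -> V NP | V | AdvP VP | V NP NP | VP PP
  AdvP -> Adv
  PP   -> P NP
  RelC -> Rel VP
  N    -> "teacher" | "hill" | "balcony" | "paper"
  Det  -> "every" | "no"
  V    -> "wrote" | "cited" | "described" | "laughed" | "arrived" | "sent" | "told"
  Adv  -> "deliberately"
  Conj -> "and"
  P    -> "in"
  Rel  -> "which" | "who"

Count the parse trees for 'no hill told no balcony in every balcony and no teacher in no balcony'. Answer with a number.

10

Two of the 10 distinct bracketings:
[S [NP [Det no] [N hill]] [VP [V told] [NP [NP [Det no] [N balcony]] [PP [P in] [NP [NP [NP [Det every] [N balcony]] [Conj and] [NP [Det no] [N teacher]]] [PP [P in] [NP [Det no] [N balcony]]]]]]]]
[S [NP [Det no] [N hill]] [VP [V told] [NP [NP [Det no] [N balcony]] [PP [P in] [NP [NP [Det every] [N balcony]] [Conj and] [NP [NP [Det no] [N teacher]] [PP [P in] [NP [Det no] [N balcony]]]]]]]]]
The trees differ in how a recursive rule is bracketed over the same span.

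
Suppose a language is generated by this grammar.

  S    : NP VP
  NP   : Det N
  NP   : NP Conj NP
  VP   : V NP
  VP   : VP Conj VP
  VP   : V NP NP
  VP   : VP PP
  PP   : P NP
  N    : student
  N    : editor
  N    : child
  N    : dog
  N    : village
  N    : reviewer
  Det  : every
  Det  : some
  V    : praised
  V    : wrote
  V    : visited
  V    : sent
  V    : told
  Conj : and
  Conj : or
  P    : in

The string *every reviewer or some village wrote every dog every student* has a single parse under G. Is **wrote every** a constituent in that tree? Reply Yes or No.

[S [NP [NP [Det every] [N reviewer]] [Conj or] [NP [Det some] [N village]]] [VP [V wrote] [NP [Det every] [N dog]] [NP [Det every] [N student]]]]
The smallest constituent containing 'wrote every' is the VP spanning 'wrote every dog every student'; no single node in the tree dominates exactly the given words.

No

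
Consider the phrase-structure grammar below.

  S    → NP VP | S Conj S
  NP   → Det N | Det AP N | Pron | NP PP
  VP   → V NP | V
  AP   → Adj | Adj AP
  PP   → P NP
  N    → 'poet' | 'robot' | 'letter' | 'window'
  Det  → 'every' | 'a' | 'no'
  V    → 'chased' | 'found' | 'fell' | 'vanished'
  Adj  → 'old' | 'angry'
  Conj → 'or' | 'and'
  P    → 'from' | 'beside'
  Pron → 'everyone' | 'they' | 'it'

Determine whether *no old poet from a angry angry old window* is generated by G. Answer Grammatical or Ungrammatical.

Ungrammatical

For S → NP VP, the only prefix that parses as NP is 'no old poet', but the remainder 'from a angry angry old window' is not a VP under these rules. The alternative S rule S → S Conj S likewise has no satisfying split.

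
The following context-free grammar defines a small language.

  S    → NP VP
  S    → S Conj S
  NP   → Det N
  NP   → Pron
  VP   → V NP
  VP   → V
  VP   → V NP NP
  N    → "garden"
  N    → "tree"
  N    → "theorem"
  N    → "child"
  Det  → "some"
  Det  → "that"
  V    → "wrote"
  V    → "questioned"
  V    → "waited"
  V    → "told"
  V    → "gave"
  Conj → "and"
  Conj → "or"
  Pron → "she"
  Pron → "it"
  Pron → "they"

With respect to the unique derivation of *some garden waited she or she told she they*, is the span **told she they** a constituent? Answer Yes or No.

[S [S [NP [Det some] [N garden]] [VP [V waited] [NP [Pron she]]]] [Conj or] [S [NP [Pron she]] [VP [V told] [NP [Pron she]] [NP [Pron they]]]]]
The words 'told she they' are exhaustively dominated by a single VP node (built by VP → V NP NP), so they form a constituent.

Yes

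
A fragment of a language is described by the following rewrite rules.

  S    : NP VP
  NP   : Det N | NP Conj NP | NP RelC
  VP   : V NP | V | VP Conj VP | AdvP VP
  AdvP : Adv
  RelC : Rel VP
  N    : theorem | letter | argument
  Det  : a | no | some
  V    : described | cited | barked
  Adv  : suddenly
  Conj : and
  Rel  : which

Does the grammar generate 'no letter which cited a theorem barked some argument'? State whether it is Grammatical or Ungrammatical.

Grammatical

S
  NP
    NP
      Det: no
      N: letter
    RelC
      Rel: which
      VP
        V: cited
        NP
          Det: a
          N: theorem
  VP
    V: barked
    NP
      Det: some
      N: argument
The bracketing above is licensed at every node by one of the given productions, with S at the root.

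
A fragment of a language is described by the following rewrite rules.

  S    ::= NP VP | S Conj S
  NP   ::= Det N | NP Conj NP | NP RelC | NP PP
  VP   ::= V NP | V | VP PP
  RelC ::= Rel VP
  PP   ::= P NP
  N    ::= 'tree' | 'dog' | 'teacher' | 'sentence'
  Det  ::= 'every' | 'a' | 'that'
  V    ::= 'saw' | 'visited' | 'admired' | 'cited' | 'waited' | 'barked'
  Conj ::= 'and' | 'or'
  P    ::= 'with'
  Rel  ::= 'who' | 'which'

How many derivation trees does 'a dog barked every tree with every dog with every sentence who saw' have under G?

Two of the 9 distinct bracketings:
[S [NP [Det a] [N dog]] [VP [V barked] [NP [NP [NP [Det every] [N tree]] [PP [P with] [NP [NP [Det every] [N dog]] [PP [P with] [NP [Det every] [N sentence]]]]]] [RelC [Rel who] [VP [V saw]]]]]]
[S [NP [Det a] [N dog]] [VP [V barked] [NP [NP [NP [NP [Det every] [N tree]] [PP [P with] [NP [Det every] [N dog]]]] [PP [P with] [NP [Det every] [N sentence]]]] [RelC [Rel who] [VP [V saw]]]]]]
The trees differ in how a recursive rule is bracketed over the same span.

9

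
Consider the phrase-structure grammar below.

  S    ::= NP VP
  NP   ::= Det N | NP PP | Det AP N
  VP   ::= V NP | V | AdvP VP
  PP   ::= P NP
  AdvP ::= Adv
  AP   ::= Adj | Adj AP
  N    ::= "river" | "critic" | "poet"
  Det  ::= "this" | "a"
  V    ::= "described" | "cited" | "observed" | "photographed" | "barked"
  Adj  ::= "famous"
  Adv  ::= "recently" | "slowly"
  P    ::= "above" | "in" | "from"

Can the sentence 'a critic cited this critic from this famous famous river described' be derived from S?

For S → NP VP, the only prefix that parses as NP is 'a critic', but the remainder 'cited this critic from this famous famous river described' is not a VP under these rules.

Ungrammatical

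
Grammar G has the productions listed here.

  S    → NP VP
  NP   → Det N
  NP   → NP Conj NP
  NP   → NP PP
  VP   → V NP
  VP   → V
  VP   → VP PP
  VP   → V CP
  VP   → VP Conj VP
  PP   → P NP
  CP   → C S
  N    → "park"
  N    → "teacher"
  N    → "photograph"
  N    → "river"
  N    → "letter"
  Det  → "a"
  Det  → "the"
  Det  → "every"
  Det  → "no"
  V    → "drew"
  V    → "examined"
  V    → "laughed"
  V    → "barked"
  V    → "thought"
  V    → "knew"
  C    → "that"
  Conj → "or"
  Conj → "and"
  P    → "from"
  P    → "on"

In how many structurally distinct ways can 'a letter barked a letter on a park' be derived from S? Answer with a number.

The two bracketings:
[S [NP [Det a] [N letter]] [VP [V barked] [NP [NP [Det a] [N letter]] [PP [P on] [NP [Det a] [N park]]]]]]
[S [NP [Det a] [N letter]] [VP [VP [V barked] [NP [Det a] [N letter]]] [PP [P on] [NP [Det a] [N park]]]]]
The difference turns on whether NP → NP PP is used at the relevant span, versus an alternative expansion of NP.

2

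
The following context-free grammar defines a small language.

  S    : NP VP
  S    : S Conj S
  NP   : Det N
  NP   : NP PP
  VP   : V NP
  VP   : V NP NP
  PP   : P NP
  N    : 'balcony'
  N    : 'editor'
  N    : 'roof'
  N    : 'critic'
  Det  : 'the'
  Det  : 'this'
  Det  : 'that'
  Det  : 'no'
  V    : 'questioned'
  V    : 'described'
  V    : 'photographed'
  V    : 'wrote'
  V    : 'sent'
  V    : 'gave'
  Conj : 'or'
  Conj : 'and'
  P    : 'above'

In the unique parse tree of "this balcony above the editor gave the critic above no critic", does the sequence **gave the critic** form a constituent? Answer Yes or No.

No

[S [NP [NP [Det this] [N balcony]] [PP [P above] [NP [Det the] [N editor]]]] [VP [V gave] [NP [NP [Det the] [N critic]] [PP [P above] [NP [Det no] [N critic]]]]]]
The smallest constituent containing 'gave the critic' is the VP spanning 'gave the critic above no critic'; no single node in the tree dominates exactly the given words.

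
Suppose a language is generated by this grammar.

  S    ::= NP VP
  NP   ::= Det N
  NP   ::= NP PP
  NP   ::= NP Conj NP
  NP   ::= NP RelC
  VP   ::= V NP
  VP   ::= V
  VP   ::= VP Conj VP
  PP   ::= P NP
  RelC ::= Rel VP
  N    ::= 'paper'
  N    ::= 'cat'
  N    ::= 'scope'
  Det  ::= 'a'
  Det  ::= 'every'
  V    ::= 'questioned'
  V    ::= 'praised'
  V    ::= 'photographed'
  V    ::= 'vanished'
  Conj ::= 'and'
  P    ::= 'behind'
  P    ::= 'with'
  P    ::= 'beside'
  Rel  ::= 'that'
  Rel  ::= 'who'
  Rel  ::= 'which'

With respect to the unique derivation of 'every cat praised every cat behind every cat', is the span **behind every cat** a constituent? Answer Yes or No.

Yes

[S [NP [Det every] [N cat]] [VP [V praised] [NP [NP [Det every] [N cat]] [PP [P behind] [NP [Det every] [N cat]]]]]]
The words 'behind every cat' are exhaustively dominated by a single PP node (built by PP → P NP), so they form a constituent.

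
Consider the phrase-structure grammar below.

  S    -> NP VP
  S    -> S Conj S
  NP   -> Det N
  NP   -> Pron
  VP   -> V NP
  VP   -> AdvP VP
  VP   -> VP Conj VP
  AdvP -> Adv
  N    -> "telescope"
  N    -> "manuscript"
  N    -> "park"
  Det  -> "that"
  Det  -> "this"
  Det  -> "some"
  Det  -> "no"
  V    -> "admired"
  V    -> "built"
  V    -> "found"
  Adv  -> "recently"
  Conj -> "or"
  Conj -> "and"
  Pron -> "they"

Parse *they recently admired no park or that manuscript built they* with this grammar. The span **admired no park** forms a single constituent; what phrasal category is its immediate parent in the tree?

VP

[S [S [NP [Pron they]] [VP [AdvP [Adv recently]] [VP [V admired] [NP [Det no] [N park]]]]] [Conj or] [S [NP [Det that] [N manuscript]] [VP [V built] [NP [Pron they]]]]]
The span 'admired no park' is the VP node built by VP → V NP.
Its mother is the VP built by VP → AdvP VP.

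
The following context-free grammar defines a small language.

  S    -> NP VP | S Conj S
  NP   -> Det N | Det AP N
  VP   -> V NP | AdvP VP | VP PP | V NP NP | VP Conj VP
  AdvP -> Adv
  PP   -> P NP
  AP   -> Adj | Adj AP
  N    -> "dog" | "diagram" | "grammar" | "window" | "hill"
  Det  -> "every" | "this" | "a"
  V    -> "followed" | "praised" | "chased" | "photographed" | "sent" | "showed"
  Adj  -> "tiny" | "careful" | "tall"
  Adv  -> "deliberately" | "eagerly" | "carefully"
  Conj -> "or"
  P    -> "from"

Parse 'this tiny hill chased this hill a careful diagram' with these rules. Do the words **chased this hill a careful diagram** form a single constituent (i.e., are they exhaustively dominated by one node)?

Yes

[S [NP [Det this] [AP [Adj tiny]] [N hill]] [VP [V chased] [NP [Det this] [N hill]] [NP [Det a] [AP [Adj careful]] [N diagram]]]]
The words 'chased this hill a careful diagram' are exhaustively dominated by a single VP node (built by VP → V NP NP), so they form a constituent.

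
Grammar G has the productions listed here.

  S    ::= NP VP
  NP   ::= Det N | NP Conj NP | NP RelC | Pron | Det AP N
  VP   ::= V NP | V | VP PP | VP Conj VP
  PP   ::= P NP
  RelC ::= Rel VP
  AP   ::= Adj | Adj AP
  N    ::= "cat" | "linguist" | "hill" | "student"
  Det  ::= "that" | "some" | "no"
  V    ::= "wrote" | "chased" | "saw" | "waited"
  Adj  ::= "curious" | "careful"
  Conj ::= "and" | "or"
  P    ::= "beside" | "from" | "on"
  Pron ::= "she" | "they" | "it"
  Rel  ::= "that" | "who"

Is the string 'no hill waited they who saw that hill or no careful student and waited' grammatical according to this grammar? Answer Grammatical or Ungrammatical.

S
  NP
    Det: no
    N: hill
  VP
    V: waited
    NP
      NP
        Pron: they
      RelC
        Rel: who
        VP
          VP
            V: saw
            NP
              NP
                Det: that
                N: hill
              Conj: or
              NP
                Det: no
                AP
                  Adj: careful
                N: student
          Conj: and
          VP
            V: waited
Each bracket corresponds to one application of a listed rule, so the string is derivable from S.

Grammatical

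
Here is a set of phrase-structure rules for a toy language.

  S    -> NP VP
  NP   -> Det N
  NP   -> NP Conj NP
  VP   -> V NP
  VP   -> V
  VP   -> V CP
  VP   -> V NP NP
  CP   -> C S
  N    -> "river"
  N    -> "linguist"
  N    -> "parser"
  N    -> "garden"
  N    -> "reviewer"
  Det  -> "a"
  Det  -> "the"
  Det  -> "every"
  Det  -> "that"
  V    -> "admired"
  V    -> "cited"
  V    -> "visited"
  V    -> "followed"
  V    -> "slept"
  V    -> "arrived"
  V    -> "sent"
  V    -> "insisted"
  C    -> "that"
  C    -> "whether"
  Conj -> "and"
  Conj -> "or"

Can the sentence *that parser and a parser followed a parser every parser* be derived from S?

Grammatical

[S [NP [NP [Det that] [N parser]] [Conj and] [NP [Det a] [N parser]]] [VP [V followed] [NP [Det a] [N parser]] [NP [Det every] [N parser]]]]
Every word is introduced by a lexical rule and the phrasal rules combine the resulting categories into a single S.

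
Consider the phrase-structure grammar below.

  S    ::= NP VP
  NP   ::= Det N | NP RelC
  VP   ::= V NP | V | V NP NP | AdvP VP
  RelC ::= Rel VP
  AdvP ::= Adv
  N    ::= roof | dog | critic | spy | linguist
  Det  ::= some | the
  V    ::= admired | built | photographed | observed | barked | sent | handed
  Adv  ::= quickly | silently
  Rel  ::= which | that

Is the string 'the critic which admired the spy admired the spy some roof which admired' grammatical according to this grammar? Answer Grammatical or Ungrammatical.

Grammatical

[S [NP [NP [Det the] [N critic]] [RelC [Rel which] [VP [V admired] [NP [Det the] [N spy]]]]] [VP [V admired] [NP [Det the] [N spy]] [NP [NP [Det some] [N roof]] [RelC [Rel which] [VP [V admired]]]]]]
Each bracket corresponds to one application of a listed rule, so the string is derivable from S.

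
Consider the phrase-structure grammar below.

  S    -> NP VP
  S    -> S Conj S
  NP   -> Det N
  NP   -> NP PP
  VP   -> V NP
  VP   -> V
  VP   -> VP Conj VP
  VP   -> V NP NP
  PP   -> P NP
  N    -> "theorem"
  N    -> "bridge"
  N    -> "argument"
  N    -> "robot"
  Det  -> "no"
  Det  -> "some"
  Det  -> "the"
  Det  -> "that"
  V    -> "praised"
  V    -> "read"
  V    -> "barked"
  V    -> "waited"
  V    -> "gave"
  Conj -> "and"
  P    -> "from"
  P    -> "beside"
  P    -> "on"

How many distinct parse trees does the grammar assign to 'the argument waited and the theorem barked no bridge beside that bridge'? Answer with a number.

[S [S [NP [Det the] [N argument]] [VP [V waited]]] [Conj and] [S [NP [Det the] [N theorem]] [VP [V barked] [NP [NP [Det no] [N bridge]] [PP [P beside] [NP [Det that] [N bridge]]]]]]]
No rule offers an alternative attachment or grouping for any span, so this is the only derivation.

1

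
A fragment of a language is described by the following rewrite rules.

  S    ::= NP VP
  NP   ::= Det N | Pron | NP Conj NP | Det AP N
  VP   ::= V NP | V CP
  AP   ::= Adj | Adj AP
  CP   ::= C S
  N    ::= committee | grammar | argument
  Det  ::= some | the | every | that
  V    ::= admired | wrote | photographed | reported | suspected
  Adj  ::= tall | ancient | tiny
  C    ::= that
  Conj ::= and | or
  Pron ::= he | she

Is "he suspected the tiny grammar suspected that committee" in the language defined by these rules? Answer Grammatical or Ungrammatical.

Ungrammatical

For S → NP VP, the only prefix that parses as NP is 'he', but the remainder 'suspected the tiny grammar suspected that committee' is not a VP under these rules.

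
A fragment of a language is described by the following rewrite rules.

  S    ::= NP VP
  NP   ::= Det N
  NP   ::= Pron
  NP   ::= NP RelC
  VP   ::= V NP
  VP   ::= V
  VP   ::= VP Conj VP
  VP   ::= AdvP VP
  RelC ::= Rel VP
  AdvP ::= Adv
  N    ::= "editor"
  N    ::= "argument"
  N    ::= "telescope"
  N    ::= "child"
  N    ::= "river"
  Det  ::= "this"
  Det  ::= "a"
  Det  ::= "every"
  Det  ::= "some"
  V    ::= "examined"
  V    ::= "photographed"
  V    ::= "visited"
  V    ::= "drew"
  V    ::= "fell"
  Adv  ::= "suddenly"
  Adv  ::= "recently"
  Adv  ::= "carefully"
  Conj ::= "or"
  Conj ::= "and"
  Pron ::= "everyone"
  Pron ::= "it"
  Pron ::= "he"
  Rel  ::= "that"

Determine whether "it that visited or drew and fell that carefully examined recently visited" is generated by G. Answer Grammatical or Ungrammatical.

Grammatical

[S [NP [NP [NP [Pron it]] [RelC [Rel that] [VP [VP [V visited]] [Conj or] [VP [VP [V drew]] [Conj and] [VP [V fell]]]]]] [RelC [Rel that] [VP [AdvP [Adv carefully]] [VP [V examined]]]]] [VP [AdvP [Adv recently]] [VP [V visited]]]]
The bracketing above is licensed at every node by one of the given productions, with S at the root.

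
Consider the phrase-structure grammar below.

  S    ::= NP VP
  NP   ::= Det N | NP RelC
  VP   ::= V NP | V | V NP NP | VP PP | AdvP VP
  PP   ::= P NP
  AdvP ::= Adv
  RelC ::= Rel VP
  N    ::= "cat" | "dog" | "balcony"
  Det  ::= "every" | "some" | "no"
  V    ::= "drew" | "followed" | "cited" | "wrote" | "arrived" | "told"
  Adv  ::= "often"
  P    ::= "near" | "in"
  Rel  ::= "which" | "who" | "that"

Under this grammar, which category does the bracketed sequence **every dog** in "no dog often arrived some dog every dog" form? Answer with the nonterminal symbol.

S
  NP
    Det: no
    N: dog
  VP
    AdvP
      Adv: often
    VP
      V: arrived
      NP
        Det: some
        N: dog
      NP
        Det: every
        N: dog
The span 'every dog' is the NP node built by NP → Det N.

NP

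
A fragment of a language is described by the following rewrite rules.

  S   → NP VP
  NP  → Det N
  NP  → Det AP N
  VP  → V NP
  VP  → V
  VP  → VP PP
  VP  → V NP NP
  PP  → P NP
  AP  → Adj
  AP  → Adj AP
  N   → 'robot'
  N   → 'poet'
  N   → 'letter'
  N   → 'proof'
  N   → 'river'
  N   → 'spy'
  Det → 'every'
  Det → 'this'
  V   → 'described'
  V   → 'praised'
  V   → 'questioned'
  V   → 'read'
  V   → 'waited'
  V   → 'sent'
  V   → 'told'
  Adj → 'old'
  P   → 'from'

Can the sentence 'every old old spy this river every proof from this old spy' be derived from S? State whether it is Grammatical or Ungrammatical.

For S → NP VP, the only prefix that parses as NP is 'every old old spy', but the remainder 'this river every proof from this old spy' is not a VP under these rules.

Ungrammatical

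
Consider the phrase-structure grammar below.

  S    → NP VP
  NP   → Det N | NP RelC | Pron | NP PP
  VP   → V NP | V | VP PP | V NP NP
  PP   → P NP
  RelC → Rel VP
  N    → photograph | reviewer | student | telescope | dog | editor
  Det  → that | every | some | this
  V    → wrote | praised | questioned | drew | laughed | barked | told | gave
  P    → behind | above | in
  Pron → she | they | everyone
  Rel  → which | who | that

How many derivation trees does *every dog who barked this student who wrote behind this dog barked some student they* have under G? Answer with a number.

Two of the 6 distinct bracketings:
[S [NP [NP [Det every] [N dog]] [RelC [Rel who] [VP [V barked] [NP [NP [Det this] [N student]] [RelC [Rel who] [VP [VP [V wrote]] [PP [P behind] [NP [Det this] [N dog]]]]]]]]] [VP [V barked] [NP [Det some] [N student]] [NP [Pron they]]]]
[S [NP [NP [Det every] [N dog]] [RelC [Rel who] [VP [V barked] [NP [NP [NP [Det this] [N student]] [RelC [Rel who] [VP [V wrote]]]] [PP [P behind] [NP [Det this] [N dog]]]]]]] [VP [V barked] [NP [Det some] [N student]] [NP [Pron they]]]]
The difference turns on whether NP → NP PP is used at the relevant span, versus an alternative expansion of NP.

6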